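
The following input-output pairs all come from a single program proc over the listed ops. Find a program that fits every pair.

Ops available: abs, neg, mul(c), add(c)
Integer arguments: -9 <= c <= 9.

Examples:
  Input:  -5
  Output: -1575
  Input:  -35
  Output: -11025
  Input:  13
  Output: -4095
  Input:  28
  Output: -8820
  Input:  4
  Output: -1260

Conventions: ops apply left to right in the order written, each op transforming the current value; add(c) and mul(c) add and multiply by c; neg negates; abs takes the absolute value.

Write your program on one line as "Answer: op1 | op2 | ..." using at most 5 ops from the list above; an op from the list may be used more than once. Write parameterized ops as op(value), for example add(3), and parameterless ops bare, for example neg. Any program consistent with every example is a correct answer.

abs | mul(-5) | mul(-7) | mul(-9)

Check, running the answer program on each example:
  -5 -> 5 -> -25 -> 175 -> -1575
  -35 -> 35 -> -175 -> 1225 -> -11025
  13 -> 13 -> -65 -> 455 -> -4095
  28 -> 28 -> -140 -> 980 -> -8820
  4 -> 4 -> -20 -> 140 -> -1260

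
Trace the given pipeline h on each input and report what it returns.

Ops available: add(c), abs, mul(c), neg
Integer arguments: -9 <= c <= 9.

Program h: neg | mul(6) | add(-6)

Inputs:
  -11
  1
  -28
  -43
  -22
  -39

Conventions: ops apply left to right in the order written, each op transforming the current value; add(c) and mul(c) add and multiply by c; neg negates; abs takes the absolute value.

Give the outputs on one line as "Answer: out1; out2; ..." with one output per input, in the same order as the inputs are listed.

Execution, op by op:
  -11 -> 11 -> 66 -> 60
  1 -> -1 -> -6 -> -12
  -28 -> 28 -> 168 -> 162
  -43 -> 43 -> 258 -> 252
  -22 -> 22 -> 132 -> 126
  -39 -> 39 -> 234 -> 228

60; -12; 162; 252; 126; 228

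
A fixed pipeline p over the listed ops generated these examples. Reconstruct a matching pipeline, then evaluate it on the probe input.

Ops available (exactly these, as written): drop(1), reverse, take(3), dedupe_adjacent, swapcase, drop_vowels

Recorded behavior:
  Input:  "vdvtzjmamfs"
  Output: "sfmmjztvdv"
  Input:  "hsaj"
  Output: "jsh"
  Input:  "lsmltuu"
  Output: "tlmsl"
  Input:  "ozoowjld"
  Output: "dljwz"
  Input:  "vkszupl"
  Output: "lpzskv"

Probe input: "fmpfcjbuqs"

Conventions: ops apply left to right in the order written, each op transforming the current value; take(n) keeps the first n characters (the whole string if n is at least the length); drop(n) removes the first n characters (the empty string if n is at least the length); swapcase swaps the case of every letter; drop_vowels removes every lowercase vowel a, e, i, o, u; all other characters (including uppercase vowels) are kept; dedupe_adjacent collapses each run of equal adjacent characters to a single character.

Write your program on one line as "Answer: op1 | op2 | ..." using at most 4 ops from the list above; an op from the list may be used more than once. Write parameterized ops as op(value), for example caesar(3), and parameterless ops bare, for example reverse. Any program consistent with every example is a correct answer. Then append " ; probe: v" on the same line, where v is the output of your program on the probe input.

dedupe_adjacent | reverse | drop_vowels ; probe: "sqbjcfpmf"

Check, running the answer program on each example:
  "vdvtzjmamfs" -> "vdvtzjmamfs" -> "sfmamjztvdv" -> "sfmmjztvdv"
  "hsaj" -> "hsaj" -> "jash" -> "jsh"
  "lsmltuu" -> "lsmltu" -> "utlmsl" -> "tlmsl"
  "ozoowjld" -> "ozowjld" -> "dljwozo" -> "dljwz"
  "vkszupl" -> "vkszupl" -> "lpuzskv" -> "lpzskv"
  probe: "fmpfcjbuqs" -> "fmpfcjbuqs" -> "squbjcfpmf" -> "sqbjcfpmf"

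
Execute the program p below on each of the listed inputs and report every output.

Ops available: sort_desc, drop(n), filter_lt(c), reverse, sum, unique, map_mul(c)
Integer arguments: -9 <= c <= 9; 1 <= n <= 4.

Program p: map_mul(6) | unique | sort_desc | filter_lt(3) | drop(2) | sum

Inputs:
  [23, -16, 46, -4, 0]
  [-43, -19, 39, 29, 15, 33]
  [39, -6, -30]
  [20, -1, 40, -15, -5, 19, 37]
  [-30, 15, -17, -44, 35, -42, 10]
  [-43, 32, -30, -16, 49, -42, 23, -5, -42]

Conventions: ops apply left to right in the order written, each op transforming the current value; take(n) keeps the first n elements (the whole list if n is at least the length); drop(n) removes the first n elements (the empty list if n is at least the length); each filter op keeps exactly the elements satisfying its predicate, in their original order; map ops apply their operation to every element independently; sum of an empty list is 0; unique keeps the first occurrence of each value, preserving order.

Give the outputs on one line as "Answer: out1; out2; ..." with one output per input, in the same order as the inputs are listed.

Execution, op by op:
  [23, -16, 46, -4, 0] -> [138, -96, 276, -24, 0] -> [138, -96, 276, -24, 0] -> [276, 138, 0, -24, -96] -> [0, -24, -96] -> [-96] -> -96
  [-43, -19, 39, 29, 15, 33] -> [-258, -114, 234, 174, 90, 198] -> [-258, -114, 234, 174, 90, 198] -> [234, 198, 174, 90, -114, -258] -> [-114, -258] -> [] -> 0
  [39, -6, -30] -> [234, -36, -180] -> [234, -36, -180] -> [234, -36, -180] -> [-36, -180] -> [] -> 0
  [20, -1, 40, -15, -5, 19, 37] -> [120, -6, 240, -90, -30, 114, 222] -> [120, -6, 240, -90, -30, 114, 222] -> [240, 222, 120, 114, -6, -30, -90] -> [-6, -30, -90] -> [-90] -> -90
  [-30, 15, -17, -44, 35, -42, 10] -> [-180, 90, -102, -264, 210, -252, 60] -> [-180, 90, -102, -264, 210, -252, 60] -> [210, 90, 60, -102, -180, -252, -264] -> [-102, -180, -252, -264] -> [-252, -264] -> -516
  [-43, 32, -30, -16, 49, -42, 23, -5, -42] -> [-258, 192, -180, -96, 294, -252, 138, -30, -252] -> [-258, 192, -180, -96, 294, -252, 138, -30] -> [294, 192, 138, -30, -96, -180, -252, -258] -> [-30, -96, -180, -252, -258] -> [-180, -252, -258] -> -690

-96; 0; 0; -90; -516; -690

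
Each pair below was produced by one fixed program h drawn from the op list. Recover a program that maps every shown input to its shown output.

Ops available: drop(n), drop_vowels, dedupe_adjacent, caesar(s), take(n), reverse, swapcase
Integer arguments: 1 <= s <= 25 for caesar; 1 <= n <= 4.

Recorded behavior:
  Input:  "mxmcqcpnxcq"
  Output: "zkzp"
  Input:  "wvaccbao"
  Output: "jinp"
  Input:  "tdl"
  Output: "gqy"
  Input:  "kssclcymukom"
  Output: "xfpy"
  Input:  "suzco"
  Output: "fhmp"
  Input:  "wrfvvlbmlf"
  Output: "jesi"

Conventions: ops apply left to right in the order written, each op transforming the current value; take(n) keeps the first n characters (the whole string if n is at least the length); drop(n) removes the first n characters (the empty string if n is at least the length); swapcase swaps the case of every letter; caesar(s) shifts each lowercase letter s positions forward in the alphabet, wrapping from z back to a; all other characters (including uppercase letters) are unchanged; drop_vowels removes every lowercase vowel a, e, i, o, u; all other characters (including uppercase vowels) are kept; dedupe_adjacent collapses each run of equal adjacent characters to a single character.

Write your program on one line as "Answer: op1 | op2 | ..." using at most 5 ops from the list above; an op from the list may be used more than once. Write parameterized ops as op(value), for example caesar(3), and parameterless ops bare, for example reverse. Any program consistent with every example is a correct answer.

caesar(25) | caesar(14) | dedupe_adjacent | take(4)

Check, running the answer program on each example:
  "mxmcqcpnxcq" -> "lwlbpbomwbp" -> "zkzpdpcakpd" -> "zkzpdpcakpd" -> "zkzp"
  "wvaccbao" -> "vuzbbazn" -> "jinpponb" -> "jinponb" -> "jinp"
  "tdl" -> "sck" -> "gqy" -> "gqy" -> "gqy"
  "kssclcymukom" -> "jrrbkbxltjnl" -> "xffpyplzhxbz" -> "xfpyplzhxbz" -> "xfpy"
  "suzco" -> "rtybn" -> "fhmpb" -> "fhmpb" -> "fhmp"
  "wrfvvlbmlf" -> "vqeuukalke" -> "jesiiyozys" -> "jesiyozys" -> "jesi"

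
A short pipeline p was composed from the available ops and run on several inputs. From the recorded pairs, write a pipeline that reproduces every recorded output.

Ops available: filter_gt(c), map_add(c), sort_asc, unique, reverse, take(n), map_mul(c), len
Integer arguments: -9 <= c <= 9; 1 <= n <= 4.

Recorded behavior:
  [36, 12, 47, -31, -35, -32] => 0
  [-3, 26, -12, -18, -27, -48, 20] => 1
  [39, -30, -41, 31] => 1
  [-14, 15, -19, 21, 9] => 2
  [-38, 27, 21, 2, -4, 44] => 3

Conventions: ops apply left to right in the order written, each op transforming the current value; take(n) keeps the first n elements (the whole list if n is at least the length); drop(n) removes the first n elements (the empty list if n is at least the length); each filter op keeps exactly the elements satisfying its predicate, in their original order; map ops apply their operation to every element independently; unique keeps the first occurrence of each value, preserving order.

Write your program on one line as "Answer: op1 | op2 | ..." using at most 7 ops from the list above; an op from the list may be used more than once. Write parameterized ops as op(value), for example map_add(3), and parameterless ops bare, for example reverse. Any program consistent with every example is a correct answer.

map_add(6) | reverse | take(3) | sort_asc | filter_gt(-8) | len

Check, running the answer program on each example:
  [36, 12, 47, -31, -35, -32] -> [42, 18, 53, -25, -29, -26] -> [-26, -29, -25, 53, 18, 42] -> [-26, -29, -25] -> [-29, -26, -25] -> [] -> 0
  [-3, 26, -12, -18, -27, -48, 20] -> [3, 32, -6, -12, -21, -42, 26] -> [26, -42, -21, -12, -6, 32, 3] -> [26, -42, -21] -> [-42, -21, 26] -> [26] -> 1
  [39, -30, -41, 31] -> [45, -24, -35, 37] -> [37, -35, -24, 45] -> [37, -35, -24] -> [-35, -24, 37] -> [37] -> 1
  [-14, 15, -19, 21, 9] -> [-8, 21, -13, 27, 15] -> [15, 27, -13, 21, -8] -> [15, 27, -13] -> [-13, 15, 27] -> [15, 27] -> 2
  [-38, 27, 21, 2, -4, 44] -> [-32, 33, 27, 8, 2, 50] -> [50, 2, 8, 27, 33, -32] -> [50, 2, 8] -> [2, 8, 50] -> [2, 8, 50] -> 3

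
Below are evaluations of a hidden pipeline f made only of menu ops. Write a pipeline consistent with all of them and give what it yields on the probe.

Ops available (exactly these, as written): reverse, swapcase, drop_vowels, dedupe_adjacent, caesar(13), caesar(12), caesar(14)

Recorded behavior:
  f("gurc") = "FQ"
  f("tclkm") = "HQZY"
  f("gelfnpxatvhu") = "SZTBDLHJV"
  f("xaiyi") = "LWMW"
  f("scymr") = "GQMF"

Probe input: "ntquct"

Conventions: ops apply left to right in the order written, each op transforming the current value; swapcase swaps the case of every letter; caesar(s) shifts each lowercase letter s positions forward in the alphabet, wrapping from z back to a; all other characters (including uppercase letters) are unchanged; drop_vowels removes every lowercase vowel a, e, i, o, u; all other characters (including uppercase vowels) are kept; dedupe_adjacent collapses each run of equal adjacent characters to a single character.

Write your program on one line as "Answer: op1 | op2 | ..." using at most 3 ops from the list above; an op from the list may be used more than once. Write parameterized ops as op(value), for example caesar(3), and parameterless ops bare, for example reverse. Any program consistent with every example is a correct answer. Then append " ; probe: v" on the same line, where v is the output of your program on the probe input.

caesar(14) | drop_vowels | swapcase ; probe: "BHQH"

Check, running the answer program on each example:
  "gurc" -> "uifq" -> "fq" -> "FQ"
  "tclkm" -> "hqzya" -> "hqzy" -> "HQZY"
  "gelfnpxatvhu" -> "usztbdlohjvi" -> "sztbdlhjv" -> "SZTBDLHJV"
  "xaiyi" -> "lowmw" -> "lwmw" -> "LWMW"
  "scymr" -> "gqmaf" -> "gqmf" -> "GQMF"
  probe: "ntquct" -> "bheiqh" -> "bhqh" -> "BHQH"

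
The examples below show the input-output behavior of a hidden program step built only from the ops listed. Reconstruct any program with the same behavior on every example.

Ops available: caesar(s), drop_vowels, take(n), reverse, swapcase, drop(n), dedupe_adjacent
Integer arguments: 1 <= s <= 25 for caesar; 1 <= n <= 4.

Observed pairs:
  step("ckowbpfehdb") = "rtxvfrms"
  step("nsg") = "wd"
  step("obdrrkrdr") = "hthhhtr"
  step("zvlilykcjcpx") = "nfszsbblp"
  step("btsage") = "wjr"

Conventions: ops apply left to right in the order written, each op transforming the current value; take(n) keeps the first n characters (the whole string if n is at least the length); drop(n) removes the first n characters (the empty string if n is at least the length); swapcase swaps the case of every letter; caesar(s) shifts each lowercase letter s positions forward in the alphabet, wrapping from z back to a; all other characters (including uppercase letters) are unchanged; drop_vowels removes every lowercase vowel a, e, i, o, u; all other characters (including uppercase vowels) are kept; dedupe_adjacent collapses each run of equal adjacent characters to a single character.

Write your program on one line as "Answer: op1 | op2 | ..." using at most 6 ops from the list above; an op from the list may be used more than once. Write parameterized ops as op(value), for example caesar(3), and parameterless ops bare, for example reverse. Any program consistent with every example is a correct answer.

drop_vowels | caesar(16) | drop_vowels | swapcase | reverse | swapcase

Check, running the answer program on each example:
  "ckowbpfehdb" -> "ckwbpfhdb" -> "samrfvxtr" -> "smrfvxtr" -> "SMRFVXTR" -> "RTXVFRMS" -> "rtxvfrms"
  "nsg" -> "nsg" -> "diw" -> "dw" -> "DW" -> "WD" -> "wd"
  "obdrrkrdr" -> "bdrrkrdr" -> "rthhahth" -> "rthhhth" -> "RTHHHTH" -> "HTHHHTR" -> "hthhhtr"
  "zvlilykcjcpx" -> "zvllykcjcpx" -> "plbboaszsfn" -> "plbbszsfn" -> "PLBBSZSFN" -> "NFSZSBBLP" -> "nfszsbblp"
  "btsage" -> "btsg" -> "rjiw" -> "rjw" -> "RJW" -> "WJR" -> "wjr"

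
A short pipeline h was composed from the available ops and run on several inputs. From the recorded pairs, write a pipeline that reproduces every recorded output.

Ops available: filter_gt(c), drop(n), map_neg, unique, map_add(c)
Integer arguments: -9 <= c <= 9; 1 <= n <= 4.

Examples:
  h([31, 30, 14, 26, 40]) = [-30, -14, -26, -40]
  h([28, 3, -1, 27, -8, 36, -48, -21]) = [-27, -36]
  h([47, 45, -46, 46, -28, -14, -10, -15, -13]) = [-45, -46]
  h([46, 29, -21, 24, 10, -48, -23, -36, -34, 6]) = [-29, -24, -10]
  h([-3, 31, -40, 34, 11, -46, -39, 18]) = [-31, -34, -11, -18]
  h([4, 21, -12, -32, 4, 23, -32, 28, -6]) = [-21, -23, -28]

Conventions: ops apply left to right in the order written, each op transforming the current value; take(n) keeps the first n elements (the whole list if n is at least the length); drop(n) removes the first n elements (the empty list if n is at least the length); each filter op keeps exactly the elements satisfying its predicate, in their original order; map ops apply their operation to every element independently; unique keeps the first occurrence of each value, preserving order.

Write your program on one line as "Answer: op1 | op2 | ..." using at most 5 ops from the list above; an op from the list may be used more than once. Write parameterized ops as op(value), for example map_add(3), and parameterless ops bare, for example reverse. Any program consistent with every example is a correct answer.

drop(1) | filter_gt(-7) | filter_gt(9) | map_neg

Check, running the answer program on each example:
  [31, 30, 14, 26, 40] -> [30, 14, 26, 40] -> [30, 14, 26, 40] -> [30, 14, 26, 40] -> [-30, -14, -26, -40]
  [28, 3, -1, 27, -8, 36, -48, -21] -> [3, -1, 27, -8, 36, -48, -21] -> [3, -1, 27, 36] -> [27, 36] -> [-27, -36]
  [47, 45, -46, 46, -28, -14, -10, -15, -13] -> [45, -46, 46, -28, -14, -10, -15, -13] -> [45, 46] -> [45, 46] -> [-45, -46]
  [46, 29, -21, 24, 10, -48, -23, -36, -34, 6] -> [29, -21, 24, 10, -48, -23, -36, -34, 6] -> [29, 24, 10, 6] -> [29, 24, 10] -> [-29, -24, -10]
  [-3, 31, -40, 34, 11, -46, -39, 18] -> [31, -40, 34, 11, -46, -39, 18] -> [31, 34, 11, 18] -> [31, 34, 11, 18] -> [-31, -34, -11, -18]
  [4, 21, -12, -32, 4, 23, -32, 28, -6] -> [21, -12, -32, 4, 23, -32, 28, -6] -> [21, 4, 23, 28, -6] -> [21, 23, 28] -> [-21, -23, -28]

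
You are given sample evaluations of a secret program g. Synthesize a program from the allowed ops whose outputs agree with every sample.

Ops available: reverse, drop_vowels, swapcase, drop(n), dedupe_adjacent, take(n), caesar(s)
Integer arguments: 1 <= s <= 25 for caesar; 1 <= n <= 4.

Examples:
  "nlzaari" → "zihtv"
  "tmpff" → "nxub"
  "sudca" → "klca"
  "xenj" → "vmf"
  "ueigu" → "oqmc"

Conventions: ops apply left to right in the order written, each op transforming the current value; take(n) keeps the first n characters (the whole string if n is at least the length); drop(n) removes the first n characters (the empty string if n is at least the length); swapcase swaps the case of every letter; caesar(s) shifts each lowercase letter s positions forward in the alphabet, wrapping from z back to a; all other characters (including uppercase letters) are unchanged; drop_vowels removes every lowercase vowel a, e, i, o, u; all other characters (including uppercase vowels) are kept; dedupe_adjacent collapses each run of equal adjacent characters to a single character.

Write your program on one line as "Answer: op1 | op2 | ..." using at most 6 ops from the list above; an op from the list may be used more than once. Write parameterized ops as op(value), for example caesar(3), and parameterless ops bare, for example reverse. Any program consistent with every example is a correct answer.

reverse | caesar(8) | drop(1) | swapcase | dedupe_adjacent | swapcase

Check, running the answer program on each example:
  "nlzaari" -> "iraazln" -> "qziihtv" -> "ziihtv" -> "ZIIHTV" -> "ZIHTV" -> "zihtv"
  "tmpff" -> "ffpmt" -> "nnxub" -> "nxub" -> "NXUB" -> "NXUB" -> "nxub"
  "sudca" -> "acdus" -> "iklca" -> "klca" -> "KLCA" -> "KLCA" -> "klca"
  "xenj" -> "jnex" -> "rvmf" -> "vmf" -> "VMF" -> "VMF" -> "vmf"
  "ueigu" -> "ugieu" -> "coqmc" -> "oqmc" -> "OQMC" -> "OQMC" -> "oqmc"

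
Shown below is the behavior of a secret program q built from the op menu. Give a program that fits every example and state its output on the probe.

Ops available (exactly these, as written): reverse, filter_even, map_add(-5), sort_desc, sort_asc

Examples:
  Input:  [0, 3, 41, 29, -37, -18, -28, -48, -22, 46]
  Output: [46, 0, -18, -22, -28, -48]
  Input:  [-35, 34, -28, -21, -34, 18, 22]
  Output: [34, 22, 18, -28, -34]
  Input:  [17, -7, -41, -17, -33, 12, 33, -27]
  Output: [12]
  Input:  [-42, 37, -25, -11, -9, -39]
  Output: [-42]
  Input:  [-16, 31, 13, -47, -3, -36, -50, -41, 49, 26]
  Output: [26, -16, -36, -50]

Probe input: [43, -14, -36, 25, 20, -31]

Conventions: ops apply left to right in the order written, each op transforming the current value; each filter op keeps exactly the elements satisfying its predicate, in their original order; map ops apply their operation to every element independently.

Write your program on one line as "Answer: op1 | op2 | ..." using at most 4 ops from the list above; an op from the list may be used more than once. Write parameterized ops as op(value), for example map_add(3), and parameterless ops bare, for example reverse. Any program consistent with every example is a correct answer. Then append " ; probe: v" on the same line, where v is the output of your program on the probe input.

filter_even | sort_asc | reverse ; probe: [20, -14, -36]

Check, running the answer program on each example:
  [0, 3, 41, 29, -37, -18, -28, -48, -22, 46] -> [0, -18, -28, -48, -22, 46] -> [-48, -28, -22, -18, 0, 46] -> [46, 0, -18, -22, -28, -48]
  [-35, 34, -28, -21, -34, 18, 22] -> [34, -28, -34, 18, 22] -> [-34, -28, 18, 22, 34] -> [34, 22, 18, -28, -34]
  [17, -7, -41, -17, -33, 12, 33, -27] -> [12] -> [12] -> [12]
  [-42, 37, -25, -11, -9, -39] -> [-42] -> [-42] -> [-42]
  [-16, 31, 13, -47, -3, -36, -50, -41, 49, 26] -> [-16, -36, -50, 26] -> [-50, -36, -16, 26] -> [26, -16, -36, -50]
  probe: [43, -14, -36, 25, 20, -31] -> [-14, -36, 20] -> [-36, -14, 20] -> [20, -14, -36]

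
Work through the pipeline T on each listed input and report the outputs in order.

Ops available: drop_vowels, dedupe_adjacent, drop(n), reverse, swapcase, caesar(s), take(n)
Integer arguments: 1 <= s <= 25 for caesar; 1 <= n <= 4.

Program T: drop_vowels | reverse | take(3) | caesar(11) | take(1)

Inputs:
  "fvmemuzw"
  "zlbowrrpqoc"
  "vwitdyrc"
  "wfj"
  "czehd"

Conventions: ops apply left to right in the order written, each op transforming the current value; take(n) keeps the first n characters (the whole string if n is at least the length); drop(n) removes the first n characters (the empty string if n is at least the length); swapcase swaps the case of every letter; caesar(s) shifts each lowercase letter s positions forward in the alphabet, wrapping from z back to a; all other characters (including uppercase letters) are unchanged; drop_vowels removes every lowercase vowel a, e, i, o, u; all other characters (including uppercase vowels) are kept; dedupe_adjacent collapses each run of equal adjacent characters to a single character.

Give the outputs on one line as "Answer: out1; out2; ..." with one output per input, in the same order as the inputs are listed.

"h"; "n"; "n"; "u"; "o"

Execution, op by op:
  "fvmemuzw" -> "fvmmzw" -> "wzmmvf" -> "wzm" -> "hkx" -> "h"
  "zlbowrrpqoc" -> "zlbwrrpqc" -> "cqprrwblz" -> "cqp" -> "nba" -> "n"
  "vwitdyrc" -> "vwtdyrc" -> "crydtwv" -> "cry" -> "ncj" -> "n"
  "wfj" -> "wfj" -> "jfw" -> "jfw" -> "uqh" -> "u"
  "czehd" -> "czhd" -> "dhzc" -> "dhz" -> "osk" -> "o"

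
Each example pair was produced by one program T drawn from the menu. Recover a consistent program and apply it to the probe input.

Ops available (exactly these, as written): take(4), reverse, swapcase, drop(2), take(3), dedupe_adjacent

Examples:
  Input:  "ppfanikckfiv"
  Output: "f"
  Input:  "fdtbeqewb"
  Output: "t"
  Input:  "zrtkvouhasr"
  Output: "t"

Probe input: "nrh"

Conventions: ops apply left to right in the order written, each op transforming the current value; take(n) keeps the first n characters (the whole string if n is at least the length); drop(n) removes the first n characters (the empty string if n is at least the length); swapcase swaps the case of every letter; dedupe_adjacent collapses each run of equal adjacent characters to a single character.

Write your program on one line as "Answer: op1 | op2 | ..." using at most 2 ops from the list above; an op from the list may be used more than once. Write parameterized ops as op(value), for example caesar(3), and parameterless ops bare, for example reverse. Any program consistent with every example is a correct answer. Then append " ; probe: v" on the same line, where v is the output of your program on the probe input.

take(3) | drop(2) ; probe: "h"

Check, running the answer program on each example:
  "ppfanikckfiv" -> "ppf" -> "f"
  "fdtbeqewb" -> "fdt" -> "t"
  "zrtkvouhasr" -> "zrt" -> "t"
  probe: "nrh" -> "nrh" -> "h"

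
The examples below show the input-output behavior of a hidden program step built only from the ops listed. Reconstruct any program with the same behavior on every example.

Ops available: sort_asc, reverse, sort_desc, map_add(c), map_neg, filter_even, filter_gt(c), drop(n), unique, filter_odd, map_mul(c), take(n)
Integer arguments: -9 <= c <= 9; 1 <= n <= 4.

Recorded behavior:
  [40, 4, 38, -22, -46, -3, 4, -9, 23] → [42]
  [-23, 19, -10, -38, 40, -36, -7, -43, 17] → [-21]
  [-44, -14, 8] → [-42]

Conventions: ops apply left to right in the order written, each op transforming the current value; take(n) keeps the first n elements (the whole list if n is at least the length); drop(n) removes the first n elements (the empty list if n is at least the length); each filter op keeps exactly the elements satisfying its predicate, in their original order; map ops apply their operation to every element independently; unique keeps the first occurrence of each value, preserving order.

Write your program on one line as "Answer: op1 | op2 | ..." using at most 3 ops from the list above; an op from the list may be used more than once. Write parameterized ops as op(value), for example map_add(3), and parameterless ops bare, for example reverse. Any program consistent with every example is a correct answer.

map_add(2) | take(1)

Check, running the answer program on each example:
  [40, 4, 38, -22, -46, -3, 4, -9, 23] -> [42, 6, 40, -20, -44, -1, 6, -7, 25] -> [42]
  [-23, 19, -10, -38, 40, -36, -7, -43, 17] -> [-21, 21, -8, -36, 42, -34, -5, -41, 19] -> [-21]
  [-44, -14, 8] -> [-42, -12, 10] -> [-42]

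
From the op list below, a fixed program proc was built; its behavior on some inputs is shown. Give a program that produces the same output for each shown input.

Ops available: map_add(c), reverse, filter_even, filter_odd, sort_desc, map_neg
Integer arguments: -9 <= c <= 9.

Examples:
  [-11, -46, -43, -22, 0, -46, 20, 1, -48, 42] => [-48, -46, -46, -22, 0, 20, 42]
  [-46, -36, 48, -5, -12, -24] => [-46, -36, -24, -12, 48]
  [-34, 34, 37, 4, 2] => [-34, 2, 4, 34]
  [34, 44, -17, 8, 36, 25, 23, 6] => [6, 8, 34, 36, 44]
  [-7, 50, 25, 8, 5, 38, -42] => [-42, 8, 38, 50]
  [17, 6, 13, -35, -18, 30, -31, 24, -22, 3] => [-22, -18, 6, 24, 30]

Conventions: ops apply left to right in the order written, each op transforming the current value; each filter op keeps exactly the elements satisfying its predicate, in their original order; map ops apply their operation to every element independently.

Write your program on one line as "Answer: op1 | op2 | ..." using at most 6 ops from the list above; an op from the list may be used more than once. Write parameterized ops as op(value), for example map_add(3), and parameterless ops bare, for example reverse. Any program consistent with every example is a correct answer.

sort_desc | map_neg | filter_even | reverse | map_neg

Check, running the answer program on each example:
  [-11, -46, -43, -22, 0, -46, 20, 1, -48, 42] -> [42, 20, 1, 0, -11, -22, -43, -46, -46, -48] -> [-42, -20, -1, 0, 11, 22, 43, 46, 46, 48] -> [-42, -20, 0, 22, 46, 46, 48] -> [48, 46, 46, 22, 0, -20, -42] -> [-48, -46, -46, -22, 0, 20, 42]
  [-46, -36, 48, -5, -12, -24] -> [48, -5, -12, -24, -36, -46] -> [-48, 5, 12, 24, 36, 46] -> [-48, 12, 24, 36, 46] -> [46, 36, 24, 12, -48] -> [-46, -36, -24, -12, 48]
  [-34, 34, 37, 4, 2] -> [37, 34, 4, 2, -34] -> [-37, -34, -4, -2, 34] -> [-34, -4, -2, 34] -> [34, -2, -4, -34] -> [-34, 2, 4, 34]
  [34, 44, -17, 8, 36, 25, 23, 6] -> [44, 36, 34, 25, 23, 8, 6, -17] -> [-44, -36, -34, -25, -23, -8, -6, 17] -> [-44, -36, -34, -8, -6] -> [-6, -8, -34, -36, -44] -> [6, 8, 34, 36, 44]
  [-7, 50, 25, 8, 5, 38, -42] -> [50, 38, 25, 8, 5, -7, -42] -> [-50, -38, -25, -8, -5, 7, 42] -> [-50, -38, -8, 42] -> [42, -8, -38, -50] -> [-42, 8, 38, 50]
  [17, 6, 13, -35, -18, 30, -31, 24, -22, 3] -> [30, 24, 17, 13, 6, 3, -18, -22, -31, -35] -> [-30, -24, -17, -13, -6, -3, 18, 22, 31, 35] -> [-30, -24, -6, 18, 22] -> [22, 18, -6, -24, -30] -> [-22, -18, 6, 24, 30]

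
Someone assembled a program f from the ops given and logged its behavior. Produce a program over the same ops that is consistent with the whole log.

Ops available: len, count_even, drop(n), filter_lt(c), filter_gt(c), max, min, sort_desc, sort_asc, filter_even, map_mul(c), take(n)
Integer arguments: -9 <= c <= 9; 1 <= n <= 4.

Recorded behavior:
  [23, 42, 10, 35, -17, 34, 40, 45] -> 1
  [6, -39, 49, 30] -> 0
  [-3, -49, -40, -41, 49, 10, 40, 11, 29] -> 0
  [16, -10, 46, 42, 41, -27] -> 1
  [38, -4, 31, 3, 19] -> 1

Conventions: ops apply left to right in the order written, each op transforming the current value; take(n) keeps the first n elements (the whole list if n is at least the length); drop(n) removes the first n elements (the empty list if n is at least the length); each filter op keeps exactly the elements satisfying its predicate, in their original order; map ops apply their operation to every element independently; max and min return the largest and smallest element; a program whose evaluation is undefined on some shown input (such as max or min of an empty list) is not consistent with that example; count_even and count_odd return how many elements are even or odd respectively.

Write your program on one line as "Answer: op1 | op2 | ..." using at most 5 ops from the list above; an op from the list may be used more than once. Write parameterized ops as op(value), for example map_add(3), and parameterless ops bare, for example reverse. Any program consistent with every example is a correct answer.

take(2) | map_mul(7) | drop(1) | count_even

Check, running the answer program on each example:
  [23, 42, 10, 35, -17, 34, 40, 45] -> [23, 42] -> [161, 294] -> [294] -> 1
  [6, -39, 49, 30] -> [6, -39] -> [42, -273] -> [-273] -> 0
  [-3, -49, -40, -41, 49, 10, 40, 11, 29] -> [-3, -49] -> [-21, -343] -> [-343] -> 0
  [16, -10, 46, 42, 41, -27] -> [16, -10] -> [112, -70] -> [-70] -> 1
  [38, -4, 31, 3, 19] -> [38, -4] -> [266, -28] -> [-28] -> 1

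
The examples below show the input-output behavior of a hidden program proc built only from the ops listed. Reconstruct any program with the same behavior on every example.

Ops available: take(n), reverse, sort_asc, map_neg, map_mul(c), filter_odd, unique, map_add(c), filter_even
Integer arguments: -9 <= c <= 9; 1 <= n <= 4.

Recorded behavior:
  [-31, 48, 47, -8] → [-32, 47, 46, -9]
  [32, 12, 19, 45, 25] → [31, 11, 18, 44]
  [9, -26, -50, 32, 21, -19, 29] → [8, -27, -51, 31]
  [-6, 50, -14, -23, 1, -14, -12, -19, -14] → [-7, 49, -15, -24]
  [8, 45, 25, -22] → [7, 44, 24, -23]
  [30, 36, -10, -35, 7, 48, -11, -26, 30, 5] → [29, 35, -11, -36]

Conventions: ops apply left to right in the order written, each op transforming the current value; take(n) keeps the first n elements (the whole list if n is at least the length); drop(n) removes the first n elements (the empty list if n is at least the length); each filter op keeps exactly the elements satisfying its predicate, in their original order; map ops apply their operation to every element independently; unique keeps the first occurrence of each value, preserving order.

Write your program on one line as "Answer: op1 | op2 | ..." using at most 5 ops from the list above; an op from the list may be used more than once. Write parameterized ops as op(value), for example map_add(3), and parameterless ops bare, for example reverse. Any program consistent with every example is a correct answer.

take(4) | reverse | map_add(-1) | reverse

Check, running the answer program on each example:
  [-31, 48, 47, -8] -> [-31, 48, 47, -8] -> [-8, 47, 48, -31] -> [-9, 46, 47, -32] -> [-32, 47, 46, -9]
  [32, 12, 19, 45, 25] -> [32, 12, 19, 45] -> [45, 19, 12, 32] -> [44, 18, 11, 31] -> [31, 11, 18, 44]
  [9, -26, -50, 32, 21, -19, 29] -> [9, -26, -50, 32] -> [32, -50, -26, 9] -> [31, -51, -27, 8] -> [8, -27, -51, 31]
  [-6, 50, -14, -23, 1, -14, -12, -19, -14] -> [-6, 50, -14, -23] -> [-23, -14, 50, -6] -> [-24, -15, 49, -7] -> [-7, 49, -15, -24]
  [8, 45, 25, -22] -> [8, 45, 25, -22] -> [-22, 25, 45, 8] -> [-23, 24, 44, 7] -> [7, 44, 24, -23]
  [30, 36, -10, -35, 7, 48, -11, -26, 30, 5] -> [30, 36, -10, -35] -> [-35, -10, 36, 30] -> [-36, -11, 35, 29] -> [29, 35, -11, -36]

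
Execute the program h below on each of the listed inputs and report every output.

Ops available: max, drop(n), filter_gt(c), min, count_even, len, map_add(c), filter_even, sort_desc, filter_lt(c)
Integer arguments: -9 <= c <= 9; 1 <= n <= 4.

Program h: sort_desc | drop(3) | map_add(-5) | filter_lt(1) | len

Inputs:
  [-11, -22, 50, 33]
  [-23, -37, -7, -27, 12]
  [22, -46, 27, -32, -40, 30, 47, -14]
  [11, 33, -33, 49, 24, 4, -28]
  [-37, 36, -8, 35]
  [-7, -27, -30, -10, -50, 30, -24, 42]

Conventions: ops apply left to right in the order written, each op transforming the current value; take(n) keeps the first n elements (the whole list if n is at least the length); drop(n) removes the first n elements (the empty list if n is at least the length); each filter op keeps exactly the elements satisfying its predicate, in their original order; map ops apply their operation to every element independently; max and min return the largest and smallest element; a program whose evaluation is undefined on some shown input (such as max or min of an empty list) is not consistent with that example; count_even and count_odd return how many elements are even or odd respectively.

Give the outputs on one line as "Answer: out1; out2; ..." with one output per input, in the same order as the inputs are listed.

1; 2; 4; 3; 1; 5

Execution, op by op:
  [-11, -22, 50, 33] -> [50, 33, -11, -22] -> [-22] -> [-27] -> [-27] -> 1
  [-23, -37, -7, -27, 12] -> [12, -7, -23, -27, -37] -> [-27, -37] -> [-32, -42] -> [-32, -42] -> 2
  [22, -46, 27, -32, -40, 30, 47, -14] -> [47, 30, 27, 22, -14, -32, -40, -46] -> [22, -14, -32, -40, -46] -> [17, -19, -37, -45, -51] -> [-19, -37, -45, -51] -> 4
  [11, 33, -33, 49, 24, 4, -28] -> [49, 33, 24, 11, 4, -28, -33] -> [11, 4, -28, -33] -> [6, -1, -33, -38] -> [-1, -33, -38] -> 3
  [-37, 36, -8, 35] -> [36, 35, -8, -37] -> [-37] -> [-42] -> [-42] -> 1
  [-7, -27, -30, -10, -50, 30, -24, 42] -> [42, 30, -7, -10, -24, -27, -30, -50] -> [-10, -24, -27, -30, -50] -> [-15, -29, -32, -35, -55] -> [-15, -29, -32, -35, -55] -> 5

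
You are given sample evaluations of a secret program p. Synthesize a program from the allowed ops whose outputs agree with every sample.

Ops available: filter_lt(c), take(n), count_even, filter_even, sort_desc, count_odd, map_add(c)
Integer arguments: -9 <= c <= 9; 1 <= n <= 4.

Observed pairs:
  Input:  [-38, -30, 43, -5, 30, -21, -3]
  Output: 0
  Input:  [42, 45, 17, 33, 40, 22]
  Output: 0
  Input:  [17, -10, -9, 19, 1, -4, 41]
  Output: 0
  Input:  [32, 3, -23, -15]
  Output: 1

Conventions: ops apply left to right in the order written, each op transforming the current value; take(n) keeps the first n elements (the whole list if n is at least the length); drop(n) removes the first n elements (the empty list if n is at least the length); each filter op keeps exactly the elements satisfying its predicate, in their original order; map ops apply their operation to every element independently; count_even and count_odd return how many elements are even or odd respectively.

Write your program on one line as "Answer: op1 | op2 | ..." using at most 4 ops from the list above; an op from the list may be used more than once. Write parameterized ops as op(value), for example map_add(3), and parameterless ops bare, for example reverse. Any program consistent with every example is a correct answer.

sort_desc | take(1) | count_even

Check, running the answer program on each example:
  [-38, -30, 43, -5, 30, -21, -3] -> [43, 30, -3, -5, -21, -30, -38] -> [43] -> 0
  [42, 45, 17, 33, 40, 22] -> [45, 42, 40, 33, 22, 17] -> [45] -> 0
  [17, -10, -9, 19, 1, -4, 41] -> [41, 19, 17, 1, -4, -9, -10] -> [41] -> 0
  [32, 3, -23, -15] -> [32, 3, -15, -23] -> [32] -> 1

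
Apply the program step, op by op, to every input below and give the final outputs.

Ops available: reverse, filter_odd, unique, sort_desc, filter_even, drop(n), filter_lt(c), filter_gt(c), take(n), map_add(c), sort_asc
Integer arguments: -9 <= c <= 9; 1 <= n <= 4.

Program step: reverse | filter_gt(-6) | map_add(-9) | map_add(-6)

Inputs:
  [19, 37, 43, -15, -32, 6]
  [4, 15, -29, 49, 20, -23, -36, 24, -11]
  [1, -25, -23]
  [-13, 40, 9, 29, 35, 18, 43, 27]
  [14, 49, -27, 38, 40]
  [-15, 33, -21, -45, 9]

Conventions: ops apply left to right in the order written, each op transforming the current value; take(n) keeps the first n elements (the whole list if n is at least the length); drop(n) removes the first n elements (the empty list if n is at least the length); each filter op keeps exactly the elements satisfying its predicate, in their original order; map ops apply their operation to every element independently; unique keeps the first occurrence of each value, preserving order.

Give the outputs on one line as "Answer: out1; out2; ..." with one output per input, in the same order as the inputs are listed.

Execution, op by op:
  [19, 37, 43, -15, -32, 6] -> [6, -32, -15, 43, 37, 19] -> [6, 43, 37, 19] -> [-3, 34, 28, 10] -> [-9, 28, 22, 4]
  [4, 15, -29, 49, 20, -23, -36, 24, -11] -> [-11, 24, -36, -23, 20, 49, -29, 15, 4] -> [24, 20, 49, 15, 4] -> [15, 11, 40, 6, -5] -> [9, 5, 34, 0, -11]
  [1, -25, -23] -> [-23, -25, 1] -> [1] -> [-8] -> [-14]
  [-13, 40, 9, 29, 35, 18, 43, 27] -> [27, 43, 18, 35, 29, 9, 40, -13] -> [27, 43, 18, 35, 29, 9, 40] -> [18, 34, 9, 26, 20, 0, 31] -> [12, 28, 3, 20, 14, -6, 25]
  [14, 49, -27, 38, 40] -> [40, 38, -27, 49, 14] -> [40, 38, 49, 14] -> [31, 29, 40, 5] -> [25, 23, 34, -1]
  [-15, 33, -21, -45, 9] -> [9, -45, -21, 33, -15] -> [9, 33] -> [0, 24] -> [-6, 18]

[-9, 28, 22, 4]; [9, 5, 34, 0, -11]; [-14]; [12, 28, 3, 20, 14, -6, 25]; [25, 23, 34, -1]; [-6, 18]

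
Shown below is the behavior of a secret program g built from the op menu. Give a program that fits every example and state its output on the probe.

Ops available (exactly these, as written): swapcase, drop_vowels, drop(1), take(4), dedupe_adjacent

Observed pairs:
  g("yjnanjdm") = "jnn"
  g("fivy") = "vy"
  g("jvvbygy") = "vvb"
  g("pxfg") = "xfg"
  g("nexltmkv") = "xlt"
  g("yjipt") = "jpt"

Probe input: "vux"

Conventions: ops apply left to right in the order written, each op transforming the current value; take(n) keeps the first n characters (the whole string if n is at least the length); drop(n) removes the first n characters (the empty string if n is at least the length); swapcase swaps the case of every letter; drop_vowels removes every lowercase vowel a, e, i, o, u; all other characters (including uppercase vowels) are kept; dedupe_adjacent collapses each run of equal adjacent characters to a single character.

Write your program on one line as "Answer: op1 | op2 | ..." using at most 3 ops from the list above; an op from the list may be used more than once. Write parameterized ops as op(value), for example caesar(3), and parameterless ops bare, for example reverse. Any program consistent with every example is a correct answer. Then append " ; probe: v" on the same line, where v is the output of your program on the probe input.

drop_vowels | take(4) | drop(1) ; probe: "x"

Check, running the answer program on each example:
  "yjnanjdm" -> "yjnnjdm" -> "yjnn" -> "jnn"
  "fivy" -> "fvy" -> "fvy" -> "vy"
  "jvvbygy" -> "jvvbygy" -> "jvvb" -> "vvb"
  "pxfg" -> "pxfg" -> "pxfg" -> "xfg"
  "nexltmkv" -> "nxltmkv" -> "nxlt" -> "xlt"
  "yjipt" -> "yjpt" -> "yjpt" -> "jpt"
  probe: "vux" -> "vx" -> "vx" -> "x"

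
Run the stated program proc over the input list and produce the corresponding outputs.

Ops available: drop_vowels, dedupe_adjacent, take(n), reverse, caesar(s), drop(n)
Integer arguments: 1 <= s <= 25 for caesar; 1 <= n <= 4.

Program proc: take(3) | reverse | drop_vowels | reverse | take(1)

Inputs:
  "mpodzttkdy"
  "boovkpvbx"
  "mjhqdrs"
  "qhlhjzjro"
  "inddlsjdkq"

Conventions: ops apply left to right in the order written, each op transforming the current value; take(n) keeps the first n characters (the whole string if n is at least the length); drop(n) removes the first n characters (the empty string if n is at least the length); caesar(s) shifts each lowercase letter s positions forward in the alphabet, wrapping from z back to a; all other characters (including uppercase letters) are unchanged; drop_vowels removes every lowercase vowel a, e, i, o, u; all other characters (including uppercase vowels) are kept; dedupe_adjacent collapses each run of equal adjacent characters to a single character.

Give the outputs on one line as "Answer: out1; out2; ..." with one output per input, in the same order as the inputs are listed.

"m"; "b"; "m"; "q"; "n"

Execution, op by op:
  "mpodzttkdy" -> "mpo" -> "opm" -> "pm" -> "mp" -> "m"
  "boovkpvbx" -> "boo" -> "oob" -> "b" -> "b" -> "b"
  "mjhqdrs" -> "mjh" -> "hjm" -> "hjm" -> "mjh" -> "m"
  "qhlhjzjro" -> "qhl" -> "lhq" -> "lhq" -> "qhl" -> "q"
  "inddlsjdkq" -> "ind" -> "dni" -> "dn" -> "nd" -> "n"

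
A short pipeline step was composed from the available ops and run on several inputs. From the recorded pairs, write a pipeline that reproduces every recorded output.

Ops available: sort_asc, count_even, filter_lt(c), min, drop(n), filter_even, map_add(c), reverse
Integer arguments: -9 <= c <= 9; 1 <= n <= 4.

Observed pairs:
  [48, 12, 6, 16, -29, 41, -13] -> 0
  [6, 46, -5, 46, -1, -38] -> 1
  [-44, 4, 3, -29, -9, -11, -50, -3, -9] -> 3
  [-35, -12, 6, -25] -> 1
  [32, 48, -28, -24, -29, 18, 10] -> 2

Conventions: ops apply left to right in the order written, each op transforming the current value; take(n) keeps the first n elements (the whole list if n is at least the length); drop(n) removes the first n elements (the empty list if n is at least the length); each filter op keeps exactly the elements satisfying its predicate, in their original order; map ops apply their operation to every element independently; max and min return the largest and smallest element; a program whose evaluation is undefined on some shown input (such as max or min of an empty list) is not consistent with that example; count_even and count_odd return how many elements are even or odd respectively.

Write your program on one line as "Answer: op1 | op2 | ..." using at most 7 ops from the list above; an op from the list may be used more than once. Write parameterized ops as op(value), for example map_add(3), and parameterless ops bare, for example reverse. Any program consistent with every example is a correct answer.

reverse | map_add(2) | reverse | filter_lt(7) | sort_asc | count_even

Check, running the answer program on each example:
  [48, 12, 6, 16, -29, 41, -13] -> [-13, 41, -29, 16, 6, 12, 48] -> [-11, 43, -27, 18, 8, 14, 50] -> [50, 14, 8, 18, -27, 43, -11] -> [-27, -11] -> [-27, -11] -> 0
  [6, 46, -5, 46, -1, -38] -> [-38, -1, 46, -5, 46, 6] -> [-36, 1, 48, -3, 48, 8] -> [8, 48, -3, 48, 1, -36] -> [-3, 1, -36] -> [-36, -3, 1] -> 1
  [-44, 4, 3, -29, -9, -11, -50, -3, -9] -> [-9, -3, -50, -11, -9, -29, 3, 4, -44] -> [-7, -1, -48, -9, -7, -27, 5, 6, -42] -> [-42, 6, 5, -27, -7, -9, -48, -1, -7] -> [-42, 6, 5, -27, -7, -9, -48, -1, -7] -> [-48, -42, -27, -9, -7, -7, -1, 5, 6] -> 3
  [-35, -12, 6, -25] -> [-25, 6, -12, -35] -> [-23, 8, -10, -33] -> [-33, -10, 8, -23] -> [-33, -10, -23] -> [-33, -23, -10] -> 1
  [32, 48, -28, -24, -29, 18, 10] -> [10, 18, -29, -24, -28, 48, 32] -> [12, 20, -27, -22, -26, 50, 34] -> [34, 50, -26, -22, -27, 20, 12] -> [-26, -22, -27] -> [-27, -26, -22] -> 2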